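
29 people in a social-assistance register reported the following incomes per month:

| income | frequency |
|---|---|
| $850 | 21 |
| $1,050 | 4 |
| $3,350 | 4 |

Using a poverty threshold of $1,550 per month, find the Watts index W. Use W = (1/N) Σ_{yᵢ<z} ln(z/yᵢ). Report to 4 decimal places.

0.4888

Below the line: 21×$850, 4×$1,050 (q = 25 of N = 29).
Log gaps: ln(1550/850) = 0.6008 (×21); ln(1550/1050) = 0.3895 (×4).
W = 14.174110 / 29 = 0.4888.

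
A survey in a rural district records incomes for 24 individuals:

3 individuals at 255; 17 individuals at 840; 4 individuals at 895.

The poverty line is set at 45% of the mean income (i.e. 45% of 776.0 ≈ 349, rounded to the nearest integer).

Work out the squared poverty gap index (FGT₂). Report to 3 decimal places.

Below the line: 3×255 (q = 3 of N = 24).
Relative gaps: (349−255)/349 = 0.2693 (×3).
Squared: 0.0725 (×3).
Sum = 0.217634; P₂ = 0.217634 / 24 = 0.009.

0.009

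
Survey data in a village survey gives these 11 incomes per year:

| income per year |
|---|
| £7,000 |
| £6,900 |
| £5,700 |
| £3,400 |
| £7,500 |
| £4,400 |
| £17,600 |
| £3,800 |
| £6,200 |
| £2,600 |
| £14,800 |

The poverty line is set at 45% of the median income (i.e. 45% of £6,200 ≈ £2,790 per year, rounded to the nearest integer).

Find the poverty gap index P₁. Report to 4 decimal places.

Incomes under z: £2,600 (q = 1 of N = 11).
Normalized shortfalls: (2790−2600)/2790 = 0.0681.
Sum of shortfalls = 0.068100; P₁ averages over all N: 0.068100 / 11 = 0.0062.

0.0062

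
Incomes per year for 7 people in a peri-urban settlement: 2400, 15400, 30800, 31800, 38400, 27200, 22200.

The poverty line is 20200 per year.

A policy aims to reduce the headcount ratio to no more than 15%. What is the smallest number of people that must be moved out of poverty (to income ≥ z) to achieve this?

Currently q = 2 of N = 7 are below the line (H = 0.286).
A headcount ratio of at most 15% allows at most ⌊0.15 × 7⌋ = 1 poor people.
So at least 2 − 1 = 1 must be lifted.

1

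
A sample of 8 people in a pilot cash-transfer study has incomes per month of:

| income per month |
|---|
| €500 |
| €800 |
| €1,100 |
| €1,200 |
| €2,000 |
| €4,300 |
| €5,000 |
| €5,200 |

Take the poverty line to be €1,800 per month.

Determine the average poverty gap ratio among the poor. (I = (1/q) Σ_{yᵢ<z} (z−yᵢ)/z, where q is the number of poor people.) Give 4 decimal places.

Incomes under z: €500, €800, €1,100, €1,200 (q = 4 of N = 8).
Relative gaps: 0.7222, 0.5556, 0.3889, 0.3333; sum = 2.000000.
I averages over the q = 4 poor units only: 2.000000 / 4 = 0.5000.

0.5000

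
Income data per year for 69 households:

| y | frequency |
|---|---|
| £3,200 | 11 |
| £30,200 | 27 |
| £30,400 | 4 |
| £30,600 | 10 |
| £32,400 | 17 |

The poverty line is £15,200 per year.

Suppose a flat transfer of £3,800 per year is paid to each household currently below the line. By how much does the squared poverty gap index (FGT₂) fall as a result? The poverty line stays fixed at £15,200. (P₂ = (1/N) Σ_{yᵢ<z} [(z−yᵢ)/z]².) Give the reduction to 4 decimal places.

0.0530

Before: below the line — 11×£3,200; squared poverty gap index (FGT₂) = 0.099362.
After the £3,800 transfer: below the line — 11×£7,000; squared poverty gap index (FGT₂) = 0.046396.
Reduction = 0.099362 − 0.046396 = 0.0530.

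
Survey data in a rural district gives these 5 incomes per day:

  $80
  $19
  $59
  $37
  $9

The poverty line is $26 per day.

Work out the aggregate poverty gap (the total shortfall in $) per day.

$24

Below the line: $9, $19 (q = 2 of N = 5).
Individual gaps: 26−9 = 17; 26−19 = 7.
Aggregate gap = $24.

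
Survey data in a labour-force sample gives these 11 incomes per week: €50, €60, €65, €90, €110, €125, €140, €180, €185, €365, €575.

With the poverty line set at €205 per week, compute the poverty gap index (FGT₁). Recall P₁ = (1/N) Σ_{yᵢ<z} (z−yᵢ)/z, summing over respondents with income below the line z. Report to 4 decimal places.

Below z: €50, €60, €65, €90, €110, €125, €140, €180, €185 (q = 9 of N = 11).
Shortfall ratios: (205−50)/205 = 0.7561; (205−60)/205 = 0.7073; (205−65)/205 = 0.6829; (205−90)/205 = 0.5610; (205−110)/205 = 0.4634; (205−125)/205 = 0.3902; (205−140)/205 = 0.3171; (205−180)/205 = 0.1220; (205−185)/205 = 0.0976.
Sum of shortfalls = 4.097561; P₁ averages over all N: 4.097561 / 11 = 0.3725.

0.3725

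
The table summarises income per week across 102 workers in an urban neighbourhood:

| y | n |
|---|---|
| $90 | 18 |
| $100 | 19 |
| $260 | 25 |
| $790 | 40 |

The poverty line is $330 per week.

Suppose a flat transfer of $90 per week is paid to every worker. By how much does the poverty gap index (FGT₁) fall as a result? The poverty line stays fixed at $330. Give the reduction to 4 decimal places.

0.1509

Before: below the line — 18×$90, 19×$100, 25×$260; poverty gap index (FGT₁) = 0.310160.
After the $90 transfer: below the line — 18×$180, 19×$190; poverty gap index (FGT₁) = 0.159239.
Reduction = 0.310160 − 0.159239 = 0.1509.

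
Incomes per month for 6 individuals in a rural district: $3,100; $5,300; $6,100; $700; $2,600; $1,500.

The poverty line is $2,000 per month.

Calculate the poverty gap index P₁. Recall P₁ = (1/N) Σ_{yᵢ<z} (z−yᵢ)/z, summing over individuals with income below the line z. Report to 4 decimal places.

Incomes under z: $700, $1,500 (q = 2 of N = 6).
Gap ratios (z−y)/z: (2000−700)/2000 = 0.6500; (2000−1500)/2000 = 0.2500.
Sum of shortfalls = 0.900000; P₁ averages over all N: 0.900000 / 6 = 0.1500.

0.1500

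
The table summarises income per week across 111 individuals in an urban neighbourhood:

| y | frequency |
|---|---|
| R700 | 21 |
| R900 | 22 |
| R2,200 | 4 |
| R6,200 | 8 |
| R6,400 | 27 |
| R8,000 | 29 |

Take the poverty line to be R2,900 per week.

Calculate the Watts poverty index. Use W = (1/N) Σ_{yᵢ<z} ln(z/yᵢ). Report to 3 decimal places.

0.511

Incomes under z: 21×R700, 22×R900, 4×R2,200 (q = 47 of N = 111).
ln(z/y) terms: ln(2900/700) = 1.4214 (×21); ln(2900/900) = 1.1701 (×22); ln(2900/2200) = 0.2763 (×4).
W = 56.695680 / 111 = 0.511.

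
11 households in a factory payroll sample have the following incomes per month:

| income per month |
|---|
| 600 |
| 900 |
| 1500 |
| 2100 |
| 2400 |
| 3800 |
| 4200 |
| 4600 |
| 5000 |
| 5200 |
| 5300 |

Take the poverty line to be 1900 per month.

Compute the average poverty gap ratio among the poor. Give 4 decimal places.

0.4737

Below the line: 600, 900, 1500 (q = 3 of N = 11).
Relative gaps: 0.6842, 0.5263, 0.2105; sum = 1.421053.
The income-gap ratio divides by q (the poor only): 1.421053 / 3 = 0.4737.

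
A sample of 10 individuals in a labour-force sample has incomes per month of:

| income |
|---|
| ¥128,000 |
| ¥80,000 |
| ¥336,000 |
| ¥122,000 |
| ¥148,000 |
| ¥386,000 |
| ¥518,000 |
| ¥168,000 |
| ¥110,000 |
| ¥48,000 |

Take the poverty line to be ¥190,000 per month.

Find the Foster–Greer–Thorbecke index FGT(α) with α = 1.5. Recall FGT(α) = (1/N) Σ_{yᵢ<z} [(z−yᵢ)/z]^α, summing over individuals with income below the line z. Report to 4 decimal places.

Below z: ¥48,000, ¥80,000, ¥110,000, ¥122,000, ¥128,000, ¥148,000, ¥168,000 (q = 7 of N = 10).
Relative gaps: (190000−48000)/190000 = 0.7474; (190000−80000)/190000 = 0.5789; (190000−110000)/190000 = 0.4211; (190000−122000)/190000 = 0.3579; (190000−128000)/190000 = 0.3263; (190000−148000)/190000 = 0.2211; (190000−168000)/190000 = 0.1158.
Raised to α = 1.5: 0.64610; 0.44051; 0.27322; 0.21411; 0.18640; 0.10393; 0.03940.
Sum = 1.903676; FGT(1.5) = 1.903676 / 10 = 0.1904.

0.1904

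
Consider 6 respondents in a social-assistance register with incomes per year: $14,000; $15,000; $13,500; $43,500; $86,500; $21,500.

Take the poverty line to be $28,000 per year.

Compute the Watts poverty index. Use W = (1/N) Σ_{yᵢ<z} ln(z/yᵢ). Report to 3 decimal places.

Below z: $13,500, $14,000, $15,000, $21,500 (q = 4 of N = 6).
Log shortfalls: ln(28000/13500) = 0.7295; ln(28000/14000) = 0.6931; ln(28000/15000) = 0.6242; ln(28000/21500) = 0.2642.
W = 2.310968 / 6 = 0.385.

0.385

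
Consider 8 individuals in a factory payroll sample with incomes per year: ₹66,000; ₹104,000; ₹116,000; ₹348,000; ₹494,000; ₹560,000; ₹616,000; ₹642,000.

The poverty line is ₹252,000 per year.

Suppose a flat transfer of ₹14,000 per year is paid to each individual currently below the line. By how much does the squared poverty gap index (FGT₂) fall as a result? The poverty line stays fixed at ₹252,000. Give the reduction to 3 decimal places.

0.025

Before: below the line — ₹66,000, ₹104,000, ₹116,000; squared poverty gap index (FGT₂) = 0.14762.
After the ₹14,000 transfer: below the line — ₹80,000, ₹118,000, ₹130,000; squared poverty gap index (FGT₂) = 0.12287.
Reduction = 0.14762 − 0.12287 = 0.025.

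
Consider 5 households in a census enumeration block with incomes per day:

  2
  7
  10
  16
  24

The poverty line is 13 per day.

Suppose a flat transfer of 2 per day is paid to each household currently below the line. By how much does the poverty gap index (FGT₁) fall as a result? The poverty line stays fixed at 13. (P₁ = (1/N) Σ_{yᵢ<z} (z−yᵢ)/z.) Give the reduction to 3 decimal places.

0.092

Before: below the line — 2, 7, 10; poverty gap index (FGT₁) = 0.30769.
After the 2 transfer: below the line — 4, 9, 12; poverty gap index (FGT₁) = 0.21538.
Reduction = 0.30769 − 0.21538 = 0.092.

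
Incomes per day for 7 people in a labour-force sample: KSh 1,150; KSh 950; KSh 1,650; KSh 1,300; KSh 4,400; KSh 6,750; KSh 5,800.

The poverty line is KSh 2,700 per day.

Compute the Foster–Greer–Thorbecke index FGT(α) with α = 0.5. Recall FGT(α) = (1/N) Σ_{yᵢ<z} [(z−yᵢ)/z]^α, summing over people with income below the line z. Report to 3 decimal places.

0.415

Below z: KSh 950, KSh 1,150, KSh 1,300, KSh 1,650 (q = 4 of N = 7).
Shortfall ratios: (2700−950)/2700 = 0.6481; (2700−1150)/2700 = 0.5741; (2700−1300)/2700 = 0.5185; (2700−1650)/2700 = 0.3889.
Raised to α = 0.5: 0.80508; 0.75768; 0.72008; 0.62361.
Sum = 2.906445; FGT(0.5) = 2.906445 / 7 = 0.415.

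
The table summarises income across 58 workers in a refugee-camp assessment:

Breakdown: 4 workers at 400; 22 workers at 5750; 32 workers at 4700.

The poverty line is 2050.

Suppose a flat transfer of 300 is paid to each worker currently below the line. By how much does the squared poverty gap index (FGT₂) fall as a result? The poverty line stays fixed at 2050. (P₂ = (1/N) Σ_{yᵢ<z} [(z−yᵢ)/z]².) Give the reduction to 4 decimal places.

Before: below the line — 4×400; squared poverty gap index (FGT₂) = 0.044678.
After the 300 transfer: below the line — 4×700; squared poverty gap index (FGT₂) = 0.029908.
Reduction = 0.044678 − 0.029908 = 0.0148.

0.0148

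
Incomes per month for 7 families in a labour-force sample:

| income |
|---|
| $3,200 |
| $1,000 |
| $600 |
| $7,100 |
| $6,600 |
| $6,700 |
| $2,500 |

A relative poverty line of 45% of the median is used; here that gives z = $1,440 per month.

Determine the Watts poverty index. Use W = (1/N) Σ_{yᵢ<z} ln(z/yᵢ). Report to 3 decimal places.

0.177

Below z: $600, $1,000 (q = 2 of N = 7).
Log shortfalls: ln(1440/600) = 0.8755; ln(1440/1000) = 0.3646.
W = 1.240112 / 7 = 0.177.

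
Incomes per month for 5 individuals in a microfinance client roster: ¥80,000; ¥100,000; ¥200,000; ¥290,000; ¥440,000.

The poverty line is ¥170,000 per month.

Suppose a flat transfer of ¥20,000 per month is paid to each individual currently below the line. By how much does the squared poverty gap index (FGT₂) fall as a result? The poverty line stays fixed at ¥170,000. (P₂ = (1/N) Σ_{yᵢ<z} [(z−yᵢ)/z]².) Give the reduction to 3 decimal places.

0.039

Before: below the line — ¥80,000, ¥100,000; squared poverty gap index (FGT₂) = 0.08997.
After the ¥20,000 transfer: below the line — ¥100,000, ¥120,000; squared poverty gap index (FGT₂) = 0.05121.
Reduction = 0.08997 − 0.05121 = 0.039.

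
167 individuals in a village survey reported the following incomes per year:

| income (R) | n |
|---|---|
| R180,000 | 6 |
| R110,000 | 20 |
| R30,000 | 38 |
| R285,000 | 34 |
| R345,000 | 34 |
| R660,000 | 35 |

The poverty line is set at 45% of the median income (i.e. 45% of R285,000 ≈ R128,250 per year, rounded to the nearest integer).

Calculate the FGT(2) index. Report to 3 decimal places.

Below z: 38×R30,000, 20×R110,000 (q = 58 of N = 167).
Normalized shortfalls: (128250−30000)/128250 = 0.7661 (×38); (128250−110000)/128250 = 0.1423 (×20).
Squared: 0.5869 (×38); 0.0202 (×20).
Sum = 22.706481; P₂ = 22.706481 / 167 = 0.136.

0.136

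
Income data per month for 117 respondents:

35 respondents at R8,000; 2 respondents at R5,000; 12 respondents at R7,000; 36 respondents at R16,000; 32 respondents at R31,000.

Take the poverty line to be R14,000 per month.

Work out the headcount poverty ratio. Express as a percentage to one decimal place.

49 of the 117 respondents have income below R14,000.
H = 49/117 = 41.9%.

41.9%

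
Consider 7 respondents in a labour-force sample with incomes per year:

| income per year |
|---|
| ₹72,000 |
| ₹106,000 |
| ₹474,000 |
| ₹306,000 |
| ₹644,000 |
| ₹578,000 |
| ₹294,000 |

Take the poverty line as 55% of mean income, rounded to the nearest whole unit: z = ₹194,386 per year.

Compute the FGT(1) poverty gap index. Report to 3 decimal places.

0.155

Poor units: ₹72,000, ₹106,000 (q = 2 of N = 7).
Gap ratios (z−y)/z: (194386−72000)/194386 = 0.6296; (194386−106000)/194386 = 0.4547.
Σ = 1.084296. Dividing by the full population N = 7 gives P₁ = 0.155.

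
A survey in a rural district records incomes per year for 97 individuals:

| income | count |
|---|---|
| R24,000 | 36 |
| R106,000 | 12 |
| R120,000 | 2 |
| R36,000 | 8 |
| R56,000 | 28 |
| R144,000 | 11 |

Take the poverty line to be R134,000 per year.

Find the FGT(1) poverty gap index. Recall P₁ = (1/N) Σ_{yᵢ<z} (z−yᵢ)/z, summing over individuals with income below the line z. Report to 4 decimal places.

Below the line: 36×R24,000, 8×R36,000, 28×R56,000, 12×R106,000, 2×R120,000 (q = 86 of N = 97).
Normalized shortfalls: (134000−24000)/134000 = 0.8209 (×36); (134000−36000)/134000 = 0.7313 (×8); (134000−56000)/134000 = 0.5821 (×28); (134000−106000)/134000 = 0.2090 (×12); (134000−120000)/134000 = 0.1045 (×2).
Σ = 54.417910. Dividing by the full population N = 97 gives P₁ = 0.5610.

0.5610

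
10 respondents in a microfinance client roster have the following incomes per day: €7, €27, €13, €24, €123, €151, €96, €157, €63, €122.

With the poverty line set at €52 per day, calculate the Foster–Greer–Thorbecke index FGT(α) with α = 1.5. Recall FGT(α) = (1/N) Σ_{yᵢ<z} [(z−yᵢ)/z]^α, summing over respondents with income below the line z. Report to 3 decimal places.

0.218

Below the line: €7, €13, €24, €27 (q = 4 of N = 10).
Relative gaps: (52−7)/52 = 0.8654; (52−13)/52 = 0.7500; (52−24)/52 = 0.5385; (52−27)/52 = 0.4808.
Raised to α = 1.5: 0.80503; 0.64952; 0.39512; 0.33335.
Sum = 2.183028; FGT(1.5) = 2.183028 / 10 = 0.218.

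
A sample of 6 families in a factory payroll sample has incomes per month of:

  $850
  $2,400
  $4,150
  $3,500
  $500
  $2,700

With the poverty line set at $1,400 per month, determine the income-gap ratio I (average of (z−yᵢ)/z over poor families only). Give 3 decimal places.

Poor units: $500, $850 (q = 2 of N = 6).
Shortfall ratios (z−y)/z: 0.6429, 0.3929; sum = 1.035714.
I averages over the q = 2 poor units only: 1.035714 / 2 = 0.518.

0.518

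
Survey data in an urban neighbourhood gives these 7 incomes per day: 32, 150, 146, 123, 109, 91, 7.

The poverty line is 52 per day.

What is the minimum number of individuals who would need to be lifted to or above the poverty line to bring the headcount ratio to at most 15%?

Currently q = 2 of N = 7 are below the line (H = 0.286).
A headcount ratio of at most 15% allows at most ⌊0.15 × 7⌋ = 1 poor individuals.
So at least 2 − 1 = 1 must be lifted.

1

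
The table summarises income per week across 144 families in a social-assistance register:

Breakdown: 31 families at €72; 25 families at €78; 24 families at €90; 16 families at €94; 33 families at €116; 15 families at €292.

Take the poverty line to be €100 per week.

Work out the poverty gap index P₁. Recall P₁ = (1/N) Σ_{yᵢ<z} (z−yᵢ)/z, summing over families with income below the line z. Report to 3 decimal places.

0.122

Below the line: 31×€72, 25×€78, 24×€90, 16×€94 (q = 96 of N = 144).
Normalized shortfalls: (100−72)/100 = 0.2800 (×31); (100−78)/100 = 0.2200 (×25); (100−90)/100 = 0.1000 (×24); (100−94)/100 = 0.0600 (×16).
Sum of shortfalls = 17.540000; P₁ averages over all N: 17.540000 / 144 = 0.122.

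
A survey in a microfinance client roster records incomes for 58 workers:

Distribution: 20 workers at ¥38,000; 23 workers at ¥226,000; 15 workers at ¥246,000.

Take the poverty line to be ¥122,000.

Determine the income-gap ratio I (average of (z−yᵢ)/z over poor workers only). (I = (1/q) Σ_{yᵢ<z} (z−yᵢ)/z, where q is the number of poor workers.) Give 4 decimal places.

Poor units: 20×¥38,000 (q = 20 of N = 58).
Shortfall ratios (z−y)/z: 0.6885 (×20); sum = 13.770492.
The income-gap ratio divides by q (the poor only): 13.770492 / 20 = 0.6885.

0.6885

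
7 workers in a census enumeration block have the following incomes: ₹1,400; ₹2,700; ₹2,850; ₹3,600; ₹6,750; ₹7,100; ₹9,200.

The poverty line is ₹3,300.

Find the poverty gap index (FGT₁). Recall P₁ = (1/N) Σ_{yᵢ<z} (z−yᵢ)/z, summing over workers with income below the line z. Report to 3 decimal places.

0.128

Below the line: ₹1,400, ₹2,700, ₹2,850 (q = 3 of N = 7).
Gap ratios (z−y)/z: (3300−1400)/3300 = 0.5758; (3300−2700)/3300 = 0.1818; (3300−2850)/3300 = 0.1364.
Sum of shortfalls = 0.893939; P₁ averages over all N: 0.893939 / 7 = 0.128.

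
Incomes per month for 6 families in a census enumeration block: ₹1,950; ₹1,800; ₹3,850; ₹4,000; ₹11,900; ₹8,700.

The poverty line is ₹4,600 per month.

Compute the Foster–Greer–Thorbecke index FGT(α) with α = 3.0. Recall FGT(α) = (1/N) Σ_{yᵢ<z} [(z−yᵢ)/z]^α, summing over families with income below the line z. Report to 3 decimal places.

0.071

Below the line: ₹1,800, ₹1,950, ₹3,850, ₹4,000 (q = 4 of N = 6).
Relative gaps: (4600−1800)/4600 = 0.6087; (4600−1950)/4600 = 0.5761; (4600−3850)/4600 = 0.1630; (4600−4000)/4600 = 0.1304.
Raised to α = 3.0: 0.22553; 0.19119; 0.00433; 0.00222.
Sum = 0.423271; FGT(3.0) = 0.423271 / 6 = 0.071.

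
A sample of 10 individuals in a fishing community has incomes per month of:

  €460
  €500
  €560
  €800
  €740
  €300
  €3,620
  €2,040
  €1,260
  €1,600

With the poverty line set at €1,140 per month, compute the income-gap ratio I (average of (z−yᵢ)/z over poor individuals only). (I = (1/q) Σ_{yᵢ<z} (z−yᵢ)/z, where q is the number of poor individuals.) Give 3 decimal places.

0.509

Poor units: €300, €460, €500, €560, €740, €800 (q = 6 of N = 10).
Relative gaps: 0.7368, 0.5965, 0.5614, 0.5088, 0.3509, 0.2982; sum = 3.052632.
The income-gap ratio divides by q (the poor only): 3.052632 / 6 = 0.509.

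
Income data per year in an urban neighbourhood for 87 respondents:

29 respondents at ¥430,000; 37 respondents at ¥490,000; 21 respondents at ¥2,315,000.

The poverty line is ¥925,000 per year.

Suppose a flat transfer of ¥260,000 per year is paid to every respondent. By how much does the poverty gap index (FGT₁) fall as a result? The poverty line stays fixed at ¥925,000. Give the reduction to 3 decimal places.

0.213

Before: below the line — 29×¥430,000, 37×¥490,000; poverty gap index (FGT₁) = 0.37838.
After the ¥260,000 transfer: below the line — 29×¥690,000, 37×¥750,000; poverty gap index (FGT₁) = 0.16514.
Reduction = 0.37838 − 0.16514 = 0.213.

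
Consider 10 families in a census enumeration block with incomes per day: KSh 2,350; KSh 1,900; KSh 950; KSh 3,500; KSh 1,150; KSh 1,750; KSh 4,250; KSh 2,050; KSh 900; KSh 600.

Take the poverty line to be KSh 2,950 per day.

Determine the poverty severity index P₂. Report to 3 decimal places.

0.238

Incomes under z: KSh 600, KSh 900, KSh 950, KSh 1,150, KSh 1,750, KSh 1,900, KSh 2,050, KSh 2,350 (q = 8 of N = 10).
Normalized shortfalls: (2950−600)/2950 = 0.7966; (2950−900)/2950 = 0.6949; (2950−950)/2950 = 0.6780; (2950−1150)/2950 = 0.6102; (2950−1750)/2950 = 0.4068; (2950−1900)/2950 = 0.3559; (2950−2050)/2950 = 0.3051; (2950−2350)/2950 = 0.2034.
Squared: 0.6346; 0.4829; 0.4596; 0.3723; 0.1655; 0.1267; 0.0931; 0.0414.
Sum = 2.376041; P₂ = 2.376041 / 10 = 0.238.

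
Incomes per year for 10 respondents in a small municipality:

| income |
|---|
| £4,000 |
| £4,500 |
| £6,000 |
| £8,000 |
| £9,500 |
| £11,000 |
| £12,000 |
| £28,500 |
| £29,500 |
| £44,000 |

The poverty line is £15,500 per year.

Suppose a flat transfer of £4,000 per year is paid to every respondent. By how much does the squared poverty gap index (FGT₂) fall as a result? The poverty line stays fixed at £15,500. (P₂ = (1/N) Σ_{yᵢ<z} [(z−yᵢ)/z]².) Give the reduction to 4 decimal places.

Before: below the line — £4,000, £4,500, £6,000, £8,000, £9,500, £11,000, £12,000; squared poverty gap index (FGT₂) = 0.194901.
After the £4,000 transfer: below the line — £8,000, £8,500, £10,000, £12,000, £13,500, £15,000; squared poverty gap index (FGT₂) = 0.063267.
Reduction = 0.194901 − 0.063267 = 0.1316.

0.1316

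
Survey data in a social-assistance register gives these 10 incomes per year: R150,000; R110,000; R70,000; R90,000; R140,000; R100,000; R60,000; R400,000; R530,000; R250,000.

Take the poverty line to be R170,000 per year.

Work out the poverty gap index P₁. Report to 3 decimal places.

0.276

Poor units: R60,000, R70,000, R90,000, R100,000, R110,000, R140,000, R150,000 (q = 7 of N = 10).
Relative gaps: (170000−60000)/170000 = 0.6471; (170000−70000)/170000 = 0.5882; (170000−90000)/170000 = 0.4706; (170000−100000)/170000 = 0.4118; (170000−110000)/170000 = 0.3529; (170000−140000)/170000 = 0.1765; (170000−150000)/170000 = 0.1176.
Sum of shortfalls = 2.764706; P₁ averages over all N: 2.764706 / 10 = 0.276.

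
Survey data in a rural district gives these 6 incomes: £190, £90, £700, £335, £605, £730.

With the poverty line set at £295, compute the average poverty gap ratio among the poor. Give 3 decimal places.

Below z: £90, £190 (q = 2 of N = 6).
Shortfall ratios (z−y)/z: 0.6949, 0.3559; sum = 1.050847.
I averages over the q = 2 poor units only: 1.050847 / 2 = 0.525.

0.525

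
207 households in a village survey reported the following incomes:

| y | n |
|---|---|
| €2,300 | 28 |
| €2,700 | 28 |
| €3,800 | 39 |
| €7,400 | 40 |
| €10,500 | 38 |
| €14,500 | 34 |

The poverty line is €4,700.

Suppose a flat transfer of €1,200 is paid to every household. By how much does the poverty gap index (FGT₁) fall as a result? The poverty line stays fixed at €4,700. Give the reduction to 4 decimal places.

Before: below the line — 28×€2,300, 28×€2,700, 39×€3,800; poverty gap index (FGT₁) = 0.162709.
After the €1,200 transfer: below the line — 28×€3,500, 28×€3,900; poverty gap index (FGT₁) = 0.057560.
Reduction = 0.162709 − 0.057560 = 0.1051.

0.1051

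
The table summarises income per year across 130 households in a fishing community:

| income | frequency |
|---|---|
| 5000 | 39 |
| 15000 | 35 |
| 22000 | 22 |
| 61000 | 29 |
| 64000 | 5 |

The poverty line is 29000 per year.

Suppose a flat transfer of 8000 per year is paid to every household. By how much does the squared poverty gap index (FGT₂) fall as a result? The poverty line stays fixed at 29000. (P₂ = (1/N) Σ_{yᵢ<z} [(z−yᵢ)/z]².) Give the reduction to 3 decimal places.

0.175

Before: below the line — 39×5000, 35×15000, 22×22000; squared poverty gap index (FGT₂) = 0.27808.
After the 8000 transfer: below the line — 39×13000, 35×23000; squared poverty gap index (FGT₂) = 0.10284.
Reduction = 0.27808 − 0.10284 = 0.175.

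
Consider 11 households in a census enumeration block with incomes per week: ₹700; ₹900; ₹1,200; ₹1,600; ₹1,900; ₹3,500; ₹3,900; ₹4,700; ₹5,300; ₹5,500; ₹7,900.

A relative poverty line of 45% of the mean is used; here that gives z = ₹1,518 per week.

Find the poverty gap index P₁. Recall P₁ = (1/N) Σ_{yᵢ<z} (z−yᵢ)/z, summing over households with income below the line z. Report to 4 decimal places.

Below the line: ₹700, ₹900, ₹1,200 (q = 3 of N = 11).
Shortfall ratios: (1518−700)/1518 = 0.5389; (1518−900)/1518 = 0.4071; (1518−1200)/1518 = 0.2095.
Sum of shortfalls = 1.155468; P₁ averages over all N: 1.155468 / 11 = 0.1050.

0.1050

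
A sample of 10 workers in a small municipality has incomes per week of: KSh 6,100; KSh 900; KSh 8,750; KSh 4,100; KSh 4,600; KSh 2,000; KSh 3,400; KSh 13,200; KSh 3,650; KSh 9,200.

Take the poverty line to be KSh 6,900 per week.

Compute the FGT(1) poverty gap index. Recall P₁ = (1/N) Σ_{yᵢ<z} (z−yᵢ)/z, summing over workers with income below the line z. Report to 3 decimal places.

0.341

Poor units: KSh 900, KSh 2,000, KSh 3,400, KSh 3,650, KSh 4,100, KSh 4,600, KSh 6,100 (q = 7 of N = 10).
Shortfall ratios: (6900−900)/6900 = 0.8696; (6900−2000)/6900 = 0.7101; (6900−3400)/6900 = 0.5072; (6900−3650)/6900 = 0.4710; (6900−4100)/6900 = 0.4058; (6900−4600)/6900 = 0.3333; (6900−6100)/6900 = 0.1159.
Σ = 3.413043. Dividing by the full population N = 10 gives P₁ = 0.341.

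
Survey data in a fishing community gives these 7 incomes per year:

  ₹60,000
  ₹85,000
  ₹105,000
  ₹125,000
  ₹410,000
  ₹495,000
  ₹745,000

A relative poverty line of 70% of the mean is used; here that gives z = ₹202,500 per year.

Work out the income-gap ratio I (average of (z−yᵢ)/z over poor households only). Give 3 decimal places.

Below the line: ₹60,000, ₹85,000, ₹105,000, ₹125,000 (q = 4 of N = 7).
Shortfall ratios (z−y)/z: 0.7037, 0.5802, 0.4815, 0.3827; sum = 2.148148.
The income-gap ratio divides by q (the poor only): 2.148148 / 4 = 0.537.

0.537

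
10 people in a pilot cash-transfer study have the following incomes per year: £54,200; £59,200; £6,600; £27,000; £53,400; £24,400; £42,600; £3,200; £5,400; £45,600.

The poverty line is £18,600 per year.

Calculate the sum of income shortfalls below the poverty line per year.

Below z: £3,200, £5,400, £6,600 (q = 3 of N = 10).
Individual gaps: 18600−3200 = 15400; 18600−5400 = 13200; 18600−6600 = 12000.
Aggregate gap = £40,600.

£40,600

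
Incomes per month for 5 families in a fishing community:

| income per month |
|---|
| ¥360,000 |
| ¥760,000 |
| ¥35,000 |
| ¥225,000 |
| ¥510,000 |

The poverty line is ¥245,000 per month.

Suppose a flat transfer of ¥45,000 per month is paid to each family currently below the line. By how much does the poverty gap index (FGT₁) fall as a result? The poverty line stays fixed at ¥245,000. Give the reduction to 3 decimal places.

Before: below the line — ¥35,000, ¥225,000; poverty gap index (FGT₁) = 0.18776.
After the ¥45,000 transfer: below the line — ¥80,000; poverty gap index (FGT₁) = 0.13469.
Reduction = 0.18776 − 0.13469 = 0.053.

0.053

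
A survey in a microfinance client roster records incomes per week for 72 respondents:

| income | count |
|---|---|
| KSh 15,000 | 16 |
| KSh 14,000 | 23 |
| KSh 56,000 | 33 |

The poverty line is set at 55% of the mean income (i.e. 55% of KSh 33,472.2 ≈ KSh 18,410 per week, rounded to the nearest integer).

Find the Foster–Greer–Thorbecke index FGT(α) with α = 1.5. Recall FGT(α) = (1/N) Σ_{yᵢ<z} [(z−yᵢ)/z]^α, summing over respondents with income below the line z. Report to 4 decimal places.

0.0552

Below z: 23×KSh 14,000, 16×KSh 15,000 (q = 39 of N = 72).
Gap ratios (z−y)/z: (18410−14000)/18410 = 0.2395 (×23); (18410−15000)/18410 = 0.1852 (×16).
Raised to α = 1.5: 0.11724 (×23); 0.07972 (×16).
Sum = 3.972000; FGT(1.5) = 3.972000 / 72 = 0.0552.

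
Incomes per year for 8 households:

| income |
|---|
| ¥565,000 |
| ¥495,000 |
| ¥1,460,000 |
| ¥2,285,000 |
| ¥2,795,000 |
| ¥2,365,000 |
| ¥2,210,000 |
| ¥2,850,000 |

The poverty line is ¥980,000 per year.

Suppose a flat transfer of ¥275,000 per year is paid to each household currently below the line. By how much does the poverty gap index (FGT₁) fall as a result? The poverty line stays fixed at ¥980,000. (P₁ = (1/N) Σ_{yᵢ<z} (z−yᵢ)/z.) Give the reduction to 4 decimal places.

Before: below the line — ¥495,000, ¥565,000; poverty gap index (FGT₁) = 0.114796.
After the ¥275,000 transfer: below the line — ¥770,000, ¥840,000; poverty gap index (FGT₁) = 0.044643.
Reduction = 0.114796 − 0.044643 = 0.0702.

0.0702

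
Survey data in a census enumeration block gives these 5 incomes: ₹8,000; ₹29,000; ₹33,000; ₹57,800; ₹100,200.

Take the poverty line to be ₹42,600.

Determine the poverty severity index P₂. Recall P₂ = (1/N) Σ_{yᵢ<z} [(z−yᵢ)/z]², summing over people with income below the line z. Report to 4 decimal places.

Below z: ₹8,000, ₹29,000, ₹33,000 (q = 3 of N = 5).
Relative gaps: (42600−8000)/42600 = 0.8122; (42600−29000)/42600 = 0.3192; (42600−33000)/42600 = 0.2254.
Squared: 0.6597; 0.1019; 0.0508.
Sum = 0.812383; P₂ = 0.812383 / 5 = 0.1625.

0.1625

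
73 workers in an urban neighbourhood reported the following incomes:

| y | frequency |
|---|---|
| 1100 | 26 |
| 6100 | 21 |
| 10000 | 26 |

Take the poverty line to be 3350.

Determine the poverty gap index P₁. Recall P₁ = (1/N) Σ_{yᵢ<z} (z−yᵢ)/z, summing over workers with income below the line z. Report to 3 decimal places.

Below z: 26×1100 (q = 26 of N = 73).
Gap ratios (z−y)/z: (3350−1100)/3350 = 0.6716 (×26).
Σ = 17.462687. Dividing by the full population N = 73 gives P₁ = 0.239.

0.239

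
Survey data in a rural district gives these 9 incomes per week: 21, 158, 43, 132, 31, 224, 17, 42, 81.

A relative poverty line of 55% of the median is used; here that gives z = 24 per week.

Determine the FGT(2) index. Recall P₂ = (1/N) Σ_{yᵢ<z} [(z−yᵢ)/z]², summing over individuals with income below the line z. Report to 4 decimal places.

Below the line: 17, 21 (q = 2 of N = 9).
Shortfall ratios: (24−17)/24 = 0.2917; (24−21)/24 = 0.1250.
Squared: 0.0851; 0.0156.
Sum = 0.100694; P₂ = 0.100694 / 9 = 0.0112.

0.0112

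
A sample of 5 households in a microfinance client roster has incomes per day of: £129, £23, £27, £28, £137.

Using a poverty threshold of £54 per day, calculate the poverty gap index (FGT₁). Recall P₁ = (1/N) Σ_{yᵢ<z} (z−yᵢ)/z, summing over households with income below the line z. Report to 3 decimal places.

0.311

Below z: £23, £27, £28 (q = 3 of N = 5).
Shortfall ratios: (54−23)/54 = 0.5741; (54−27)/54 = 0.5000; (54−28)/54 = 0.4815.
Sum of shortfalls = 1.555556; P₁ averages over all N: 1.555556 / 5 = 0.311.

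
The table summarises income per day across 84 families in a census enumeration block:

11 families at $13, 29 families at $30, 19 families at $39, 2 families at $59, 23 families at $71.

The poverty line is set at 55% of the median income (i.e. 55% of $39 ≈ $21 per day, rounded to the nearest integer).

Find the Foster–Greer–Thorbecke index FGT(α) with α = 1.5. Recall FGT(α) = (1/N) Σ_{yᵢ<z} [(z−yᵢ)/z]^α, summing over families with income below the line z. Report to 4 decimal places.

Poor units: 11×$13 (q = 11 of N = 84).
Normalized shortfalls: (21−13)/21 = 0.3810 (×11).
Raised to α = 1.5: 0.23513 (×11).
Sum = 2.586418; FGT(1.5) = 2.586418 / 84 = 0.0308.

0.0308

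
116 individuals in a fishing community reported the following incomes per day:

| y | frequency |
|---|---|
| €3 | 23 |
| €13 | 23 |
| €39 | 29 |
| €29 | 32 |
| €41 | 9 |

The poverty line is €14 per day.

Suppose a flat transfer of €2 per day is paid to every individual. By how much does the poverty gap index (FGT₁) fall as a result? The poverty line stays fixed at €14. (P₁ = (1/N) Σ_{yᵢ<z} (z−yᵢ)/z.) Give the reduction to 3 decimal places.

0.042

Before: below the line — 23×€3, 23×€13; poverty gap index (FGT₁) = 0.16995.
After the €2 transfer: below the line — 23×€5; poverty gap index (FGT₁) = 0.12746.
Reduction = 0.16995 − 0.12746 = 0.042.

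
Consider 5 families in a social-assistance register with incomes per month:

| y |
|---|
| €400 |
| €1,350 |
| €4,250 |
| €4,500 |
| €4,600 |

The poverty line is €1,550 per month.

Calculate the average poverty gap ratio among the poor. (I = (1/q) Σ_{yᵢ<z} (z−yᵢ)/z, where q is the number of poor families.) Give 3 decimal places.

Incomes under z: €400, €1,350 (q = 2 of N = 5).
Relative gaps: 0.7419, 0.1290; sum = 0.870968.
The income-gap ratio divides by q (the poor only): 0.870968 / 2 = 0.435.

0.435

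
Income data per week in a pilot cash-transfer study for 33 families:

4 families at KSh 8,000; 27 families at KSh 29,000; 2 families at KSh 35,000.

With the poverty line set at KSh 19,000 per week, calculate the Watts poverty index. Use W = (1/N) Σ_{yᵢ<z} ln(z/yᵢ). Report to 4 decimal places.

Poor units: 4×KSh 8,000 (q = 4 of N = 33).
Log shortfalls: ln(19000/8000) = 0.8650 (×4).
W = 3.459990 / 33 = 0.1048.

0.1048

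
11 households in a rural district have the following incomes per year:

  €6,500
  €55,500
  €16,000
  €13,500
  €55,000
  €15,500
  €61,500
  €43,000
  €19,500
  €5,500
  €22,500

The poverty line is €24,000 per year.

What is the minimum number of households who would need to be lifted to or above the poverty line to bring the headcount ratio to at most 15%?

6

7 of the 11 households are poor, so H = 7/11 = 0.636.
A headcount ratio of at most 15% allows at most ⌊0.15 × 11⌋ = 1 poor households.
So at least 7 − 1 = 6 must be lifted.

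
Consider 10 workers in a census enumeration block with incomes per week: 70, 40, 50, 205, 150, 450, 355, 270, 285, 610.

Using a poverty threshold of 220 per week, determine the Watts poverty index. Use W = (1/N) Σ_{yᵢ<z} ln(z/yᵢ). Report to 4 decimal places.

0.4785

Incomes under z: 40, 50, 70, 150, 205 (q = 5 of N = 10).
Log gaps: ln(220/40) = 1.7047; ln(220/50) = 1.4816; ln(220/70) = 1.1451; ln(220/150) = 0.3830; ln(220/205) = 0.0706.
W = 4.785095 / 10 = 0.4785.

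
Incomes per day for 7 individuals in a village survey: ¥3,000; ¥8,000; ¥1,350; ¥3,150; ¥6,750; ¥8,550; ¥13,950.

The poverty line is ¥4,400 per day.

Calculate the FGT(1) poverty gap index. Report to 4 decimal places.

Incomes under z: ¥1,350, ¥3,000, ¥3,150 (q = 3 of N = 7).
Gap ratios (z−y)/z: (4400−1350)/4400 = 0.6932; (4400−3000)/4400 = 0.3182; (4400−3150)/4400 = 0.2841.
Sum of shortfalls = 1.295455; P₁ averages over all N: 1.295455 / 7 = 0.1851.

0.1851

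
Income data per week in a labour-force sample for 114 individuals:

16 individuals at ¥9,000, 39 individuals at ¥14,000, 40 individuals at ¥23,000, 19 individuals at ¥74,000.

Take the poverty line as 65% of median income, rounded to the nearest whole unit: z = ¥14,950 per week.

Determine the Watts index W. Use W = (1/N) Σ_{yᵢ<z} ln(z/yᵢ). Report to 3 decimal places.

Poor units: 16×¥9,000, 39×¥14,000 (q = 55 of N = 114).
ln(z/y) terms: ln(14950/9000) = 0.5075 (×16); ln(14950/14000) = 0.0657 (×39).
W = 10.680292 / 114 = 0.094.

0.094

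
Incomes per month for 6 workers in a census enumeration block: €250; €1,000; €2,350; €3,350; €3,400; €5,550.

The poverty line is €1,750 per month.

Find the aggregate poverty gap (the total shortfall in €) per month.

Below z: €250, €1,000 (q = 2 of N = 6).
Individual gaps: 1750−250 = 1500; 1750−1000 = 750.
Aggregate gap = €2,250.

€2,250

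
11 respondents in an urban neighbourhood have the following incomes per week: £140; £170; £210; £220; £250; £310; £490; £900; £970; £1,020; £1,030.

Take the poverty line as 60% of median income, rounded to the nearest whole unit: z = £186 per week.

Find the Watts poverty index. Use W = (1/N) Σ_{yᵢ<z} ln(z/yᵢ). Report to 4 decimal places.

0.0340

Incomes under z: £140, £170 (q = 2 of N = 11).
Log shortfalls: ln(186/140) = 0.2841; ln(186/170) = 0.0899.
W = 0.374052 / 11 = 0.0340.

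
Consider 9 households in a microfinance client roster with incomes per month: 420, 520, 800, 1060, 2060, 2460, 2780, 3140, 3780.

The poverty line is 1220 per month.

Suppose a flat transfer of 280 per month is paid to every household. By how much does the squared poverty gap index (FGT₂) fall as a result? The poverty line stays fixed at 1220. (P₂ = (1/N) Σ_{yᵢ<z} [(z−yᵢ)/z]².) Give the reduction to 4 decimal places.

Before: below the line — 420, 520, 800, 1060; squared poverty gap index (FGT₂) = 0.099436.
After the 280 transfer: below the line — 700, 800, 1080; squared poverty gap index (FGT₂) = 0.034817.
Reduction = 0.099436 − 0.034817 = 0.0646.

0.0646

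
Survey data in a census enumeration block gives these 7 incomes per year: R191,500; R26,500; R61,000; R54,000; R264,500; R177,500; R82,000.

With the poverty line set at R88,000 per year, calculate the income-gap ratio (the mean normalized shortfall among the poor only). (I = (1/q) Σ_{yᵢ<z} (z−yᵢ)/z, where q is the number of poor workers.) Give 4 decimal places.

Below z: R26,500, R54,000, R61,000, R82,000 (q = 4 of N = 7).
Shortfall ratios (z−y)/z: 0.6989, 0.3864, 0.3068, 0.0682; sum = 1.460227.
The income-gap ratio divides by q (the poor only): 1.460227 / 4 = 0.3651.

0.3651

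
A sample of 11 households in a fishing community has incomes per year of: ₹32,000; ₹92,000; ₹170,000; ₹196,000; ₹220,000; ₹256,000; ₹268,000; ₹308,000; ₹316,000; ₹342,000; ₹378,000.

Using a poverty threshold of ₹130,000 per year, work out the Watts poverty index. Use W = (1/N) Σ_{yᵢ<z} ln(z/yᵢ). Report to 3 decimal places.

0.159

Poor units: ₹32,000, ₹92,000 (q = 2 of N = 11).
ln(z/y) terms: ln(130000/32000) = 1.4018; ln(130000/92000) = 0.3457.
W = 1.747544 / 11 = 0.159.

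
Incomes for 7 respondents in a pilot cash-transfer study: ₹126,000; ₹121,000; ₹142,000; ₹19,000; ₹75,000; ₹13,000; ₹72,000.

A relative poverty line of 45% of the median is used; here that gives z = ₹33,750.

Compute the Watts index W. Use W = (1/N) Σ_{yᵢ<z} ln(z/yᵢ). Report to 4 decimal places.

0.2184

Below the line: ₹13,000, ₹19,000 (q = 2 of N = 7).
Log shortfalls: ln(33750/13000) = 0.9540; ln(33750/19000) = 0.5745.
W = 1.528572 / 7 = 0.2184.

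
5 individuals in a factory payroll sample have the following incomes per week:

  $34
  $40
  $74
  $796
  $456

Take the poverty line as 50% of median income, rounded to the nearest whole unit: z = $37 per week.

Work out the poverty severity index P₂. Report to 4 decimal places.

Poor units: $34 (q = 1 of N = 5).
Shortfall ratios: (37−34)/37 = 0.0811.
Squared: 0.0066.
Sum = 0.006574; P₂ = 0.006574 / 5 = 0.0013.

0.0013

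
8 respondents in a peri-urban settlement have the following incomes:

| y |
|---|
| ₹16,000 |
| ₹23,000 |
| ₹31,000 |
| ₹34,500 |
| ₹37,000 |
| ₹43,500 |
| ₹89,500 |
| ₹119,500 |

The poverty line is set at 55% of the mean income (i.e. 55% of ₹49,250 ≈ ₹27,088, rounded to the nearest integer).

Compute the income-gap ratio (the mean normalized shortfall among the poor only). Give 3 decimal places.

0.280

Poor units: ₹16,000, ₹23,000 (q = 2 of N = 8).
Shortfall ratios (z−y)/z: 0.4093, 0.1509; sum = 0.560248.
The income-gap ratio divides by q (the poor only): 0.560248 / 2 = 0.280.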